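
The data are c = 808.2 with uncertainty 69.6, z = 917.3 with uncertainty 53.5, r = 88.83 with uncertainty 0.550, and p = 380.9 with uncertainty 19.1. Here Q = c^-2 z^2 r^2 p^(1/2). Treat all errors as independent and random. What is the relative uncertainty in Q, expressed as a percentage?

21.0%

Q is a product of powers, so relative uncertainties combine in quadrature:
  (-2·δc/c)² = (-2×0.0861)² = 0.0297;  (2·δz/z)² = (2×0.0583)² = 0.0136;  (2·δr/r)² = (2×0.00619)² = 0.000153;  (½·δp/p)² = (0.5×0.0501)² = 0.000629
δQ/Q = √(0.0441) = 0.210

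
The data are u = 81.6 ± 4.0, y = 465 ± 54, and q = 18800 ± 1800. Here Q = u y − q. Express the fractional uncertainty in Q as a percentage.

Let p = u·y = 37900. δp/p = √((1·δu/u)² + (1·δy/y)²) = √(0.00240 + 0.0135) = 0.126, so δp = 4780.
Q = p − q: δQ = √(δp² + δq²) = √(2.29e+07 + 3.24e+06) = 5110
Q = 19100, so δQ/Q = 5110/19100 = 0.267.

26.7%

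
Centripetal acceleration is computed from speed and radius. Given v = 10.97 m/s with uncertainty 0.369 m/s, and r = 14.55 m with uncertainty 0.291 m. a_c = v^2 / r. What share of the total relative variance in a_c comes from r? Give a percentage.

(δa_c/a_c)² = (2·δv/v)² + (-1·δr/r)²
  v term: (2×0.0336)² = 0.00453
  r term: (-1×0.0200)² = 0.000400
Total = 0.00493. Share from r = 0.000400/0.00493 = 0.0812.

8.12%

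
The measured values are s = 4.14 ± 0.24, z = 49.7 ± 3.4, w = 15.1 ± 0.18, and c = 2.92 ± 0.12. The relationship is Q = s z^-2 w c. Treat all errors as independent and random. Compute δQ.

Each factor contributes (exponent × relative error)² to (δQ/Q)²:
  (1·δs/s)² = (1×0.0580)² = 0.00336;  (-2·δz/z)² = (-2×0.0684)² = 0.0187;  (1·δw/w)² = (1×0.0119)² = 0.000142;  (1·δc/c)² = (1×0.0411)² = 0.00169
δQ/Q = √(0.0239) = 0.155
Q = 0.0739, so δQ = 0.155 × 0.0739 = 0.0114.

0.0114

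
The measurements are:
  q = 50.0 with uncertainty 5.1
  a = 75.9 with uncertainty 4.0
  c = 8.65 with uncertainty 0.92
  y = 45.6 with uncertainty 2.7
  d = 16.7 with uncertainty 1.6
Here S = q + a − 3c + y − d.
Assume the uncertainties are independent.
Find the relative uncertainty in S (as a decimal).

S is a linear combination, so absolute uncertainties add in quadrature:
  (δq)² = 26.0;  (δa)² = 16.0;  (3·δc)² = 7.62;  (δy)² = 7.29;  (δd)² = 2.56
δS = √(59.5) = 7.71
S = 129, so δS/S = 7.71/129 = 0.0599.

0.0599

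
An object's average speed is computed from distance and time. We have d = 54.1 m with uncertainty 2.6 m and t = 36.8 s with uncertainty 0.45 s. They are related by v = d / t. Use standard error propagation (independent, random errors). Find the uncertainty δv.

Products/powers → add relative errors in quadrature, weighted by exponent:
  (1·δd/d)² = (1×0.0481)² = 0.00231;  (-1·δt/t)² = (-1×0.0122)² = 0.000150
δv/v = √(0.00246) = 0.0496
v = 1.47 m/s, so δv = 0.0496 × 1.47 = 0.0729 m/s.

0.0729 m/s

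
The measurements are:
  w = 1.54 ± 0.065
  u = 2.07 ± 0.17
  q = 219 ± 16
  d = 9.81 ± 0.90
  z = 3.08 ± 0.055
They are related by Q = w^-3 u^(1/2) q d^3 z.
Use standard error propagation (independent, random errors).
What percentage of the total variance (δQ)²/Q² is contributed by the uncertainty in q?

(δQ/Q)² = (-3·δw/w)² + (½·δu/u)² + (1·δq/q)² + (3·δd/d)² + (1·δz/z)²
  w term: (-3×0.0422)² = 0.0160
  u term: (0.5×0.0821)² = 0.00169
  q term: (1×0.0731)² = 0.00534
  d term: (3×0.0917)² = 0.0758
  z term: (1×0.0179)² = 0.000319
Total = 0.0991. Share from q = 0.00534/0.0991 = 0.0538.

5.38%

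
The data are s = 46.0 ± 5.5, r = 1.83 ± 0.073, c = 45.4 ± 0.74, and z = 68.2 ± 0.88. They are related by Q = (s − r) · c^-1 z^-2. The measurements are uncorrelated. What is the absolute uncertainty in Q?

Let u = s − r = 44.2. δu = √(δs² + δr²) = √(30.2 + 0.00533) = 5.50, so δu/u = 0.125.
Q is then a monomial in u, c, z:
δQ/Q = √((δu/u)² + (-1·δc/c)² + (-2·δz/z)²) = √(0.0155 + 0.000266 + 0.000666) = 0.128
Q = 0.000209, so δQ = 0.128 × 0.000209 = 2.68e-05.

2.68e-05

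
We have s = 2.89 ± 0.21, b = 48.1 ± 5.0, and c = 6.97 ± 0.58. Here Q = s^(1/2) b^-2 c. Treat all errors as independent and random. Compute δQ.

For a monomial Q ∝ s^(1/2), b^-2, c, fractional errors add in quadrature:
  (½·δs/s)² = (0.5×0.0727)² = 0.00132;  (-2·δb/b)² = (-2×0.104)² = 0.0432;  (1·δc/c)² = (1×0.0832)² = 0.00692
δQ/Q = √(0.0515) = 0.227
Q = 0.00512, so δQ = 0.227 × 0.00512 = 0.00116.

0.00116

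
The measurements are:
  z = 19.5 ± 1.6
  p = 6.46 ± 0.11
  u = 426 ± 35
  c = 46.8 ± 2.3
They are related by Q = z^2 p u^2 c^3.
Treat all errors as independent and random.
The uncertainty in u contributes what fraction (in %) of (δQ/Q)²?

(δQ/Q)² = (2·δz/z)² + (1·δp/p)² + (2·δu/u)² + (3·δc/c)²
  z term: (2×0.0821)² = 0.0269
  p term: (1×0.0170)² = 0.000290
  u term: (2×0.0822)² = 0.0270
  c term: (3×0.0491)² = 0.0217
Total = 0.0760. Share from u = 0.0270/0.0760 = 0.355.

35.5%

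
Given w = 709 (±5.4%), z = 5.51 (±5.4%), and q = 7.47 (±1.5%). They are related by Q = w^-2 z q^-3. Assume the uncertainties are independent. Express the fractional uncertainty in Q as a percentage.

Relative error in a monomial: (δQ/Q)² = Σ (nᵢ · δxᵢ/xᵢ)².
  (-2·δw/w)² = (-2×0.0540)² = 0.0117;  (1·δz/z)² = (1×0.0540)² = 0.00292;  (-3·δq/q)² = (-3×0.0150)² = 0.00202
δQ/Q = √(0.0166) = 0.129

12.9%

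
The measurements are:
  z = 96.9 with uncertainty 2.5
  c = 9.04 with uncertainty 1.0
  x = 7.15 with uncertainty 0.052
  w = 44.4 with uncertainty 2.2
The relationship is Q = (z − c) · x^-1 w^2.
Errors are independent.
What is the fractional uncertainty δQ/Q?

0.104

Let u = z − c = 87.9. δu = √(δz² + δc²) = √(6.25 + 1.00) = 2.69, so δu/u = 0.0306.
Q is then a monomial in u, x, w:
δQ/Q = √((δu/u)² + (-1·δx/x)² + (2·δw/w)²) = √(0.000939 + 5.29e-05 + 0.00982) = 0.104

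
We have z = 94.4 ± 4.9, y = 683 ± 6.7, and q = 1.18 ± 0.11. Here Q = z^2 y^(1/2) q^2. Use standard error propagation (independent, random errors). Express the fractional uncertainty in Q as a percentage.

21.3%

Since Q is a product/quotient, work with relative uncertainties:
  (2·δz/z)² = (2×0.0519)² = 0.0108;  (½·δy/y)² = (0.5×0.00981)² = 2.41e-05;  (2·δq/q)² = (2×0.0932)² = 0.0348
δQ/Q = √(0.0456) = 0.213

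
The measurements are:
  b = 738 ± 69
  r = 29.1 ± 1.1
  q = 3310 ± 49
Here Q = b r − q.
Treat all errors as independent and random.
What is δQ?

Let p = b·r = 21500. δp/p = √((1·δb/b)² + (1·δr/r)²) = √(0.00874 + 0.00143) = 0.101, so δp = 2170.
Q = p − q: δQ = √(δp² + δq²) = √(4.69e+06 + 2400) = 2170

2170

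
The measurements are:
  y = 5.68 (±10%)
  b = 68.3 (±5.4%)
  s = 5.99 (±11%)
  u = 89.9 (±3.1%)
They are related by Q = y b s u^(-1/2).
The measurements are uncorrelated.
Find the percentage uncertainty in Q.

For a monomial Q ∝ y, b, s, u^(-1/2), fractional errors add in quadrature:
  (1·δy/y)² = (1×0.100)² = 0.0100;  (1·δb/b)² = (1×0.0540)² = 0.00292;  (1·δs/s)² = (1×0.110)² = 0.0121;  (−½·δu/u)² = (-0.5×0.0310)² = 0.000240
δQ/Q = √(0.0253) = 0.159

15.9%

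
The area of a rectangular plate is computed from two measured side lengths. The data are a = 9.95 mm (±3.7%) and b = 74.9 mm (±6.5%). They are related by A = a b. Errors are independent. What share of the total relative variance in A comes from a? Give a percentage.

24.5%

(δA/A)² = (1·δa/a)² + (1·δb/b)²
  a term: (1×0.0370)² = 0.00137
  b term: (1×0.0650)² = 0.00423
Total = 0.00559. Share from a = 0.00137/0.00559 = 0.245.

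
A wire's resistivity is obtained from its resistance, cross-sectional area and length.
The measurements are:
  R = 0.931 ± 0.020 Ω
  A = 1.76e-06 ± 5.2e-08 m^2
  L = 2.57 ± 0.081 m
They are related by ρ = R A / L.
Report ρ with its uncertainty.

Products/powers → add relative errors in quadrature, weighted by exponent:
  (1·δR/R)² = (1×0.0215)² = 0.000461;  (1·δA/A)² = (1×0.0295)² = 0.000873;  (-1·δL/L)² = (-1×0.0315)² = 0.000993
δρ/ρ = √(0.00233) = 0.0482
ρ = 6.38e-07 Ω·m, so δρ = 0.0482 × 6.38e-07 = 3.08e-08 Ω·m.

(6.38 ± 0.308) × 10^-7 Ω·m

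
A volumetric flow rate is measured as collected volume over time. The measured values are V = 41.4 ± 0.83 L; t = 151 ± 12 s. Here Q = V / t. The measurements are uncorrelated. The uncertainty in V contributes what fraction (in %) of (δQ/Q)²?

5.98%

(δQ/Q)² = (1·δV/V)² + (-1·δt/t)²
  V term: (1×0.0200)² = 0.000402
  t term: (-1×0.0795)² = 0.00632
Total = 0.00672. Share from V = 0.000402/0.00672 = 0.0598.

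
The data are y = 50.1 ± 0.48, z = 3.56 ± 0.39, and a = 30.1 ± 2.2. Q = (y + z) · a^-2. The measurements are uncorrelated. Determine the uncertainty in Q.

Let u = y + z = 53.7. δu = √(δy² + δz²) = √(0.230 + 0.152) = 0.618, so δu/u = 0.0115.
Q is then a monomial in u, a:
δQ/Q = √((δu/u)² + (-2·δa/a)²) = √(0.000133 + 0.0214) = 0.147
Q = 0.0592, so δQ = 0.147 × 0.0592 = 0.00868.

0.00868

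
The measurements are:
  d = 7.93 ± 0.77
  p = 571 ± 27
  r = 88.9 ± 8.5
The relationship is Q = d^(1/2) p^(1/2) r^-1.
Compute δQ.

0.0831

Since Q is a product/quotient, work with relative uncertainties:
  (½·δd/d)² = (0.5×0.0971)² = 0.00236;  (½·δp/p)² = (0.5×0.0473)² = 0.000559;  (-1·δr/r)² = (-1×0.0956)² = 0.00914
δQ/Q = √(0.0121) = 0.110
Q = 0.757, so δQ = 0.110 × 0.757 = 0.0831.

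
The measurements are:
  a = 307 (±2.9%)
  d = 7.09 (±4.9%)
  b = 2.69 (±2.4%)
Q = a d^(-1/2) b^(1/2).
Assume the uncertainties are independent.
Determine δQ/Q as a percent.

Since Q is a product/quotient, work with relative uncertainties:
  (1·δa/a)² = (1×0.0290)² = 0.000841;  (−½·δd/d)² = (-0.5×0.0490)² = 0.000600;  (½·δb/b)² = (0.5×0.0240)² = 0.000144
δQ/Q = √(0.00159) = 0.0398

3.98%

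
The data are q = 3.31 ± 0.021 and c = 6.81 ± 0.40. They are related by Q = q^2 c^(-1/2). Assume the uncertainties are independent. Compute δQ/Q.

0.0320

Relative error in a monomial: (δQ/Q)² = Σ (nᵢ · δxᵢ/xᵢ)².
  (2·δq/q)² = (2×0.00634)² = 0.000161;  (−½·δc/c)² = (-0.5×0.0587)² = 0.000863
δQ/Q = √(0.00102) = 0.0320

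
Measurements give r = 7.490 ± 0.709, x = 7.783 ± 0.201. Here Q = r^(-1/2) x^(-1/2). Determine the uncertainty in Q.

Products/powers → add relative errors in quadrature, weighted by exponent:
  (−½·δr/r)² = (-0.5×0.0947)² = 0.00224;  (−½·δx/x)² = (-0.5×0.0258)² = 0.000167
δQ/Q = √(0.00241) = 0.0491
Q = 0.1310, so δQ = 0.0491 × 0.1310 = 0.00643.

0.00643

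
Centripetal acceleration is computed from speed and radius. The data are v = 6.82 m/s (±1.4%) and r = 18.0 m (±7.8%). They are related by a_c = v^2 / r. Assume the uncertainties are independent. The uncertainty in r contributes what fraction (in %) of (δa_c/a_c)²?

(δa_c/a_c)² = (2·δv/v)² + (-1·δr/r)²
  v term: (2×0.0140)² = 0.000784
  r term: (-1×0.0780)² = 0.00608
Total = 0.00687. Share from r = 0.00608/0.00687 = 0.886.

88.6%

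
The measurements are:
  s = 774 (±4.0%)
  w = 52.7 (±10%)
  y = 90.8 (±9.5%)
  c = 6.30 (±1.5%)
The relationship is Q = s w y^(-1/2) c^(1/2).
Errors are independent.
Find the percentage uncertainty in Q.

11.8%

Since Q is a product/quotient, work with relative uncertainties:
  (1·δs/s)² = (1×0.0400)² = 0.00160;  (1·δw/w)² = (1×0.100)² = 0.0100;  (−½·δy/y)² = (-0.5×0.0950)² = 0.00226;  (½·δc/c)² = (0.5×0.0150)² = 5.63e-05
δQ/Q = √(0.0139) = 0.118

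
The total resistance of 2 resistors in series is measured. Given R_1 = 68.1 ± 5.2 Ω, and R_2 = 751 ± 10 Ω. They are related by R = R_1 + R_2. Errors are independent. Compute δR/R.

For a sum/difference, combine absolute errors in quadrature:
  (δR_1)² = 27.0;  (δR_2)² = 100
δR = √(127) = 11.3 Ω
R = 819 Ω, so δR/R = 11.3/819 = 0.0138.

0.0138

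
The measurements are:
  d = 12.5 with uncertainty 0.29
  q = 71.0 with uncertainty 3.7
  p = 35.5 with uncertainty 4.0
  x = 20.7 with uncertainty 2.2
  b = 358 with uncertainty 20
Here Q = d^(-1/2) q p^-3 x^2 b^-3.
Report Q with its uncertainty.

(4.19 ± 1.83) × 10^-9

For a monomial Q ∝ d^(-1/2), q, p^-3, x^2, b^-3, fractional errors add in quadrature:
  (−½·δd/d)² = (-0.5×0.0232)² = 0.000135;  (1·δq/q)² = (1×0.0521)² = 0.00272;  (-3·δp/p)² = (-3×0.113)² = 0.114;  (2·δx/x)² = (2×0.106)² = 0.0452;  (-3·δb/b)² = (-3×0.0559)² = 0.0281
δQ/Q = √(0.190) = 0.436
Q = 4.19e-09, so δQ = 0.436 × 4.19e-09 = 1.83e-09.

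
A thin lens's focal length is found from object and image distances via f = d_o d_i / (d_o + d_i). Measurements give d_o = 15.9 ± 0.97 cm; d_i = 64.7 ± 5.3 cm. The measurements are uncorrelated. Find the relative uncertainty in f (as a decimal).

∂f/∂d_o = (d_i/(d_o+d_i))² = 0.644;  ∂f/∂d_i = (d_o/(d_o+d_i))² = 0.0389
δf = √((∂f/∂d_o · δd_o)² + (∂f/∂d_i · δd_i)²) = √(0.391 + 0.0425) = 0.658 cm
f = 12.8 cm, so δf/f = 0.658/12.8 = 0.0516.

0.0516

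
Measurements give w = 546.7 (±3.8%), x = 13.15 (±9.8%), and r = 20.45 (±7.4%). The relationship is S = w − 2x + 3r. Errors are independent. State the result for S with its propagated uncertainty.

Each term contributes (cᵢ δxᵢ)² to (δS)²:
  (δw)² = 432;  (2·δx)² = 6.64;  (3·δr)² = 20.6
δS = √(459) = 21.4
S = 581.8.

581.8 ± 21.4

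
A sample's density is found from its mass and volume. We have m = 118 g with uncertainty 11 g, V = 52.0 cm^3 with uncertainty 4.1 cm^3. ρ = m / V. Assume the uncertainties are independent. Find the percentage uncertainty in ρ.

Since ρ is a product/quotient, work with relative uncertainties:
  (1·δm/m)² = (1×0.0932)² = 0.00869;  (-1·δV/V)² = (-1×0.0788)² = 0.00622
δρ/ρ = √(0.0149) = 0.122

12.2%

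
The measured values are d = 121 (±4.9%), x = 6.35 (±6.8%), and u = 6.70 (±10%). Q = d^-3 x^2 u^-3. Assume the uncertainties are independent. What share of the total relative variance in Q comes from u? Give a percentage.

69.2%

(δQ/Q)² = (-3·δd/d)² + (2·δx/x)² + (-3·δu/u)²
  d term: (-3×0.0490)² = 0.0216
  x term: (2×0.0680)² = 0.0185
  u term: (-3×0.100)² = 0.0900
Total = 0.130. Share from u = 0.0900/0.130 = 0.692.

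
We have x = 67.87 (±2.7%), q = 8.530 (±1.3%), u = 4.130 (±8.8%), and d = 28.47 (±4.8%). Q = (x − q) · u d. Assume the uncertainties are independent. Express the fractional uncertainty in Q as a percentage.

10.5%

Let w = x − q = 59.34. δw = √(δx² + δq²) = √(3.36 + 0.0123) = 1.84, so δw/w = 0.0309.
Q is then a monomial in w, u, d:
δQ/Q = √((δw/w)² + (1·δu/u)² + (1·δd/d)²) = √(0.000957 + 0.00774 + 0.00230) = 0.105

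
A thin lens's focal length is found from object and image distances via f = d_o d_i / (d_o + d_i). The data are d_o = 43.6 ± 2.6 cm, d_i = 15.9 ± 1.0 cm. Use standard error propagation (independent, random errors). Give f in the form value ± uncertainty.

11.7 ± 0.568 cm

∂f/∂d_o = (d_i/(d_o+d_i))² = 0.0714;  ∂f/∂d_i = (d_o/(d_o+d_i))² = 0.537
δf = √((∂f/∂d_o · δd_o)² + (∂f/∂d_i · δd_i)²) = √(0.0345 + 0.288) = 0.568 cm
f = 11.7 cm.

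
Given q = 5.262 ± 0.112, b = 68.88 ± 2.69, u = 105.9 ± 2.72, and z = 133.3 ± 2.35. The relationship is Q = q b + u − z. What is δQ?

Let p = q·b = 362.4. δp/p = √((1·δq/q)² + (1·δb/b)²) = √(0.000453 + 0.00153) = 0.0445, so δp = 16.1.
Q = p + u − z: δQ = √(δp² + δu² + δz²) = √(260 + 7.40 + 5.52) = 16.5

16.5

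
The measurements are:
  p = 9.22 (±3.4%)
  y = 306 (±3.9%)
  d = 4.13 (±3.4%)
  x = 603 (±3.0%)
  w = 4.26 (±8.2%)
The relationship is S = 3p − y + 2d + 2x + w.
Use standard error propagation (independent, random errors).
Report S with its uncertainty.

Sums and differences: (δS)² = Σ (cᵢ δxᵢ)².
  (3·δp)² = 0.884;  (δy)² = 142;  (2·δd)² = 0.0789;  (2·δx)² = 1310;  (δw)² = 0.122
δS = √(1450) = 38.1
S = 940.

940 ± 38.1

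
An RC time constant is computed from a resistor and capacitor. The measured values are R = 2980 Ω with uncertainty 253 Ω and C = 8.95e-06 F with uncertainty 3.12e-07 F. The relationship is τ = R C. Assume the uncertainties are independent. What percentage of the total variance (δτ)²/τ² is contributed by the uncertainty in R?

85.6%

(δτ/τ)² = (1·δR/R)² + (1·δC/C)²
  R term: (1×0.0849)² = 0.00721
  C term: (1×0.0349)² = 0.00122
Total = 0.00842. Share from R = 0.00721/0.00842 = 0.856.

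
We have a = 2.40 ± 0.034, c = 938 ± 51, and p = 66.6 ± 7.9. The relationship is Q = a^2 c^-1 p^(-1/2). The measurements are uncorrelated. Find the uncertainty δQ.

6.42e-05

Relative error in a monomial: (δQ/Q)² = Σ (nᵢ · δxᵢ/xᵢ)².
  (2·δa/a)² = (2×0.0142)² = 0.000803;  (-1·δc/c)² = (-1×0.0544)² = 0.00296;  (−½·δp/p)² = (-0.5×0.119)² = 0.00352
δQ/Q = √(0.00728) = 0.0853
Q = 0.000752, so δQ = 0.0853 × 0.000752 = 6.42e-05.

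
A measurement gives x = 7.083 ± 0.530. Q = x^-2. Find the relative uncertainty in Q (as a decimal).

0.150

Products/powers → add relative errors in quadrature, weighted by exponent:
  (-2·δx/x)² = (-2×0.0748)² = 0.0224
δQ/Q = √(0.0224) = 0.150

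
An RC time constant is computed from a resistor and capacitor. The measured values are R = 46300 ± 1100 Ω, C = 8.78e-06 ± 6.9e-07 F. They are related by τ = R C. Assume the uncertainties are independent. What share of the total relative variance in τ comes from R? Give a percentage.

8.37%

(δτ/τ)² = (1·δR/R)² + (1·δC/C)²
  R term: (1×0.0238)² = 0.000564
  C term: (1×0.0786)² = 0.00618
Total = 0.00674. Share from R = 0.000564/0.00674 = 0.0837.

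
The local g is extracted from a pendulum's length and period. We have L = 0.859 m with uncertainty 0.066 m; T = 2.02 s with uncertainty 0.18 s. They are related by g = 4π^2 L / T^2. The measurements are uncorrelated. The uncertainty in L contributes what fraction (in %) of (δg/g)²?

15.7%

(δg/g)² = (1·δL/L)² + (-2·δT/T)²
  L term: (1×0.0768)² = 0.00590
  T term: (-2×0.0891)² = 0.0318
Total = 0.0377. Share from L = 0.00590/0.0377 = 0.157.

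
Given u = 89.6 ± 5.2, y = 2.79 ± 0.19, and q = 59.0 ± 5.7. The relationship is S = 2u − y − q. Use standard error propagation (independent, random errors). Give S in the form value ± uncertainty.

117 ± 11.9

For a sum/difference, combine absolute errors in quadrature:
  (2·δu)² = 108;  (δy)² = 0.0361;  (δq)² = 32.5
δS = √(141) = 11.9
S = 117.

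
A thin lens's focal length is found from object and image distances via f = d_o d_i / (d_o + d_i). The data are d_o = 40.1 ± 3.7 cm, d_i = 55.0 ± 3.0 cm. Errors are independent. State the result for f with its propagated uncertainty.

23.2 ± 1.35 cm

∂f/∂d_o = (d_i/(d_o+d_i))² = 0.334;  ∂f/∂d_i = (d_o/(d_o+d_i))² = 0.178
δf = √((∂f/∂d_o · δd_o)² + (∂f/∂d_i · δd_i)²) = √(1.53 + 0.285) = 1.35 cm
f = 23.2 cm.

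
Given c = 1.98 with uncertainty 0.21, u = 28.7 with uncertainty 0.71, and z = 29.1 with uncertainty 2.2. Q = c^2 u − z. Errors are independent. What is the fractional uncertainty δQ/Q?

0.289

Let p = c^2·u = 113. δp/p = √((2·δc/c)² + (1·δu/u)²) = √(0.0450 + 0.000612) = 0.214, so δp = 24.0.
Q = p − z: δQ = √(δp² + δz²) = √(577 + 4.84) = 24.1
Q = 83.4, so δQ/Q = 24.1/83.4 = 0.289.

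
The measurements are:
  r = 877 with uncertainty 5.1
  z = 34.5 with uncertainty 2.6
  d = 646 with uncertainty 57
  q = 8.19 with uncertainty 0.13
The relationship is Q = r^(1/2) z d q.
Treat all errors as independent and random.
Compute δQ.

6.33e+05

Products/powers → add relative errors in quadrature, weighted by exponent:
  (½·δr/r)² = (0.5×0.00582)² = 8.45e-06;  (1·δz/z)² = (1×0.0754)² = 0.00568;  (1·δd/d)² = (1×0.0882)² = 0.00779;  (1·δq/q)² = (1×0.0159)² = 0.000252
δQ/Q = √(0.0137) = 0.117
Q = 5.41e+06, so δQ = 0.117 × 5.41e+06 = 6.33e+05.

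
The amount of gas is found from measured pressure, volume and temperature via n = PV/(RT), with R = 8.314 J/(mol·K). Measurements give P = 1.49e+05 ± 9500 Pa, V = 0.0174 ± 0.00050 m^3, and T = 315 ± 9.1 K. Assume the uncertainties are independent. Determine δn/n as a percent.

7.57%

For a monomial n ∝ P, V, T^-1, fractional errors add in quadrature:
  (1·δP/P)² = (1×0.0638)² = 0.00407;  (1·δV/V)² = (1×0.0287)² = 0.000826;  (-1·δT/T)² = (-1×0.0289)² = 0.000835
δn/n = √(0.00573) = 0.0757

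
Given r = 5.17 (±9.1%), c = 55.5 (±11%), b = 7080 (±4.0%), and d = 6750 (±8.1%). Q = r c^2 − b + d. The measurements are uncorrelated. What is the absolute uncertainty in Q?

3840

Let p = r·c^2 = 15900. δp/p = √((1·δr/r)² + (2·δc/c)²) = √(0.00828 + 0.0484) = 0.238, so δp = 3790.
Q = p − b + d: δQ = √(δp² + δb² + δd²) = √(1.44e+07 + 80200 + 2.99e+05) = 3840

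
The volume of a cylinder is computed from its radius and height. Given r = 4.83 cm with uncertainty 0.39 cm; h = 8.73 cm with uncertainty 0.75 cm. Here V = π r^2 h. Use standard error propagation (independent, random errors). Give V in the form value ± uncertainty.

640 ± 117 cm^3

Since V is a product/quotient, work with relative uncertainties:
  (2·δr/r)² = (2×0.0807)² = 0.0261;  (1·δh/h)² = (1×0.0859)² = 0.00738
δV/V = √(0.0335) = 0.183
V = 640 cm^3, so δV = 0.183 × 640 = 117 cm^3.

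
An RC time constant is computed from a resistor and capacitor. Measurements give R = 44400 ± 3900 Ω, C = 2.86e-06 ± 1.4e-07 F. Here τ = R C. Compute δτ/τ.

Each factor contributes (exponent × relative error)² to (δτ/τ)²:
  (1·δR/R)² = (1×0.0878)² = 0.00772;  (1·δC/C)² = (1×0.0490)² = 0.00240
δτ/τ = √(0.0101) = 0.101

0.101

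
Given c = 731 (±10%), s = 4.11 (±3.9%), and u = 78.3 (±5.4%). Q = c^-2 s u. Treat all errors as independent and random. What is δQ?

0.000127

Q is a product of powers, so relative uncertainties combine in quadrature:
  (-2·δc/c)² = (-2×0.100)² = 0.0400;  (1·δs/s)² = (1×0.0390)² = 0.00152;  (1·δu/u)² = (1×0.0540)² = 0.00292
δQ/Q = √(0.0444) = 0.211
Q = 0.000602, so δQ = 0.211 × 0.000602 = 0.000127.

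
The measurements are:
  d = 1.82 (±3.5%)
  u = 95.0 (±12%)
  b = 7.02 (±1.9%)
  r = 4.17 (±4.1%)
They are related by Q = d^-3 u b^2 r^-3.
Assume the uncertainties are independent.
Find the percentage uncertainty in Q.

20.5%

Q is a product of powers, so relative uncertainties combine in quadrature:
  (-3·δd/d)² = (-3×0.0350)² = 0.0110;  (1·δu/u)² = (1×0.120)² = 0.0144;  (2·δb/b)² = (2×0.0190)² = 0.00144;  (-3·δr/r)² = (-3×0.0410)² = 0.0151
δQ/Q = √(0.0420) = 0.205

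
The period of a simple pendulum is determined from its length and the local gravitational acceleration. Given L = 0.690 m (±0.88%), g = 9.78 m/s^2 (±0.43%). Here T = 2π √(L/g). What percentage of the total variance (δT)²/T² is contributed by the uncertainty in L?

80.7%

(δT/T)² = (½·δL/L)² + (−½·δg/g)²
  L term: (0.5×0.00880)² = 1.94e-05
  g term: (-0.5×0.00430)² = 4.62e-06
Total = 2.4e-05. Share from L = 1.94e-05/2.4e-05 = 0.807.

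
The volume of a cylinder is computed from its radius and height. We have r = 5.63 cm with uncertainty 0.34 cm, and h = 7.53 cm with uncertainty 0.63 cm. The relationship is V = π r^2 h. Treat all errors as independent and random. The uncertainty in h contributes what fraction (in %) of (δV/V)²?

32.4%

(δV/V)² = (2·δr/r)² + (1·δh/h)²
  r term: (2×0.0604)² = 0.0146
  h term: (1×0.0837)² = 0.00700
Total = 0.0216. Share from h = 0.00700/0.0216 = 0.324.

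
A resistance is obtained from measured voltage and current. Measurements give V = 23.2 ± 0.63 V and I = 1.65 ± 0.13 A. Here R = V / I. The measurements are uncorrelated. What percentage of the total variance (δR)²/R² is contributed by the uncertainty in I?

(δR/R)² = (1·δV/V)² + (-1·δI/I)²
  V term: (1×0.0272)² = 0.000737
  I term: (-1×0.0788)² = 0.00621
Total = 0.00694. Share from I = 0.00621/0.00694 = 0.894.

89.4%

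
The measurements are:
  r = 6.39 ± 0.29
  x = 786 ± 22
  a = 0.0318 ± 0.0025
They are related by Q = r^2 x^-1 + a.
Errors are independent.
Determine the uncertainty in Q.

0.00553

Let p = r^2·x^-1 = 0.0519. δp/p = √((2·δr/r)² + (-1·δx/x)²) = √(0.00824 + 0.000783) = 0.0950, so δp = 0.00493.
Q = p + a: δQ = √(δp² + δa²) = √(2.43e-05 + 6.25e-06) = 0.00553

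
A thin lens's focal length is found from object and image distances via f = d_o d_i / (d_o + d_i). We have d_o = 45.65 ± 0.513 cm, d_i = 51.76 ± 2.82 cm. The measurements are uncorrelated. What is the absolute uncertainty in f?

0.636 cm

∂f/∂d_o = (d_i/(d_o+d_i))² = 0.282;  ∂f/∂d_i = (d_o/(d_o+d_i))² = 0.220
δf = √((∂f/∂d_o · δd_o)² + (∂f/∂d_i · δd_i)²) = √(0.0210 + 0.384) = 0.636 cm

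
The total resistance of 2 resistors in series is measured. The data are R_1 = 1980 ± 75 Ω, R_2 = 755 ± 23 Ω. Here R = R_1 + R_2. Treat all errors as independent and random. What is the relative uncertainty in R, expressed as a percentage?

2.87%

For a sum/difference, combine absolute errors in quadrature:
  (δR_1)² = 5620;  (δR_2)² = 529
δR = √(6150) = 78.4 Ω
R = 2740 Ω, so δR/R = 78.4/2740 = 0.0287.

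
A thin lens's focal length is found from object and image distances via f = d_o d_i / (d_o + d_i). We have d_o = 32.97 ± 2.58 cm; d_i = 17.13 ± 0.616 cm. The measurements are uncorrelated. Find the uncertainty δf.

0.403 cm

∂f/∂d_o = (d_i/(d_o+d_i))² = 0.117;  ∂f/∂d_i = (d_o/(d_o+d_i))² = 0.433
δf = √((∂f/∂d_o · δd_o)² + (∂f/∂d_i · δd_i)²) = √(0.0910 + 0.0712) = 0.403 cm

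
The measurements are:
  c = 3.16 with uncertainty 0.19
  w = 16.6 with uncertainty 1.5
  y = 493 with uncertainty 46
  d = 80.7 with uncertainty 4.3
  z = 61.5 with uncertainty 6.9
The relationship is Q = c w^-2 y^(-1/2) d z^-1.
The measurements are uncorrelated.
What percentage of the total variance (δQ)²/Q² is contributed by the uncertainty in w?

60.6%

(δQ/Q)² = (1·δc/c)² + (-2·δw/w)² + (−½·δy/y)² + (1·δd/d)² + (-1·δz/z)²
  c term: (1×0.0601)² = 0.00362
  w term: (-2×0.0904)² = 0.0327
  y term: (-0.5×0.0933)² = 0.00218
  d term: (1×0.0533)² = 0.00284
  z term: (-1×0.112)² = 0.0126
Total = 0.0539. Share from w = 0.0327/0.0539 = 0.606.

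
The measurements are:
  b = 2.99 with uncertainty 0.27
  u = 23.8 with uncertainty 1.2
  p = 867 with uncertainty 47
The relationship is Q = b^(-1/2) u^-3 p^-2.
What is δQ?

Q is a product of powers, so relative uncertainties combine in quadrature:
  (−½·δb/b)² = (-0.5×0.0903)² = 0.00204;  (-3·δu/u)² = (-3×0.0504)² = 0.0229;  (-2·δp/p)² = (-2×0.0542)² = 0.0118
δQ/Q = √(0.0367) = 0.192
Q = 5.71e-11, so δQ = 0.192 × 5.71e-11 = 1.09e-11.

1.09e-11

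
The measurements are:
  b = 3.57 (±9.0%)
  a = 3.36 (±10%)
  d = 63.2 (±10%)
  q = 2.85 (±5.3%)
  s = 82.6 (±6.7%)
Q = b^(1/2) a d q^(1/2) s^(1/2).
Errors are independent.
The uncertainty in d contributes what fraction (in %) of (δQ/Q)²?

(δQ/Q)² = (½·δb/b)² + (1·δa/a)² + (1·δd/d)² + (½·δq/q)² + (½·δs/s)²
  b term: (0.5×0.0900)² = 0.00202
  a term: (1×0.100)² = 0.0100
  d term: (1×0.100)² = 0.0100
  q term: (0.5×0.0530)² = 0.000702
  s term: (0.5×0.0670)² = 0.00112
Total = 0.0238. Share from d = 0.0100/0.0238 = 0.419.

41.9%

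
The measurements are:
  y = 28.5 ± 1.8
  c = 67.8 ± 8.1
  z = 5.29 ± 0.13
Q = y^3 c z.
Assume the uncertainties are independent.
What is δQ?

1.87e+06

For a monomial Q ∝ y^3, c, z, fractional errors add in quadrature:
  (3·δy/y)² = (3×0.0632)² = 0.0359;  (1·δc/c)² = (1×0.119)² = 0.0143;  (1·δz/z)² = (1×0.0246)² = 0.000604
δQ/Q = √(0.0508) = 0.225
Q = 8.3e+06, so δQ = 0.225 × 8.3e+06 = 1.87e+06.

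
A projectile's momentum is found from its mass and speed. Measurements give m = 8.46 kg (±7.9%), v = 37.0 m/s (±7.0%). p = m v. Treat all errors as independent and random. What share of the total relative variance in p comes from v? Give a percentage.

(δp/p)² = (1·δm/m)² + (1·δv/v)²
  m term: (1×0.0790)² = 0.00624
  v term: (1×0.0700)² = 0.00490
Total = 0.0111. Share from v = 0.00490/0.0111 = 0.440.

44.0%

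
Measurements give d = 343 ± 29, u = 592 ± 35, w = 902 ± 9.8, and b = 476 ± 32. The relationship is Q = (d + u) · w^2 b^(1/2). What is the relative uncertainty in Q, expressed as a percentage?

Let h = d + u = 935. δh = √(δd² + δu²) = √(841 + 1220) = 45.5, so δh/h = 0.0486.
Q is then a monomial in h, w, b:
δQ/Q = √((δh/h)² + (2·δw/w)² + (½·δb/b)²) = √(0.00236 + 0.000472 + 0.00113) = 0.0630

6.30%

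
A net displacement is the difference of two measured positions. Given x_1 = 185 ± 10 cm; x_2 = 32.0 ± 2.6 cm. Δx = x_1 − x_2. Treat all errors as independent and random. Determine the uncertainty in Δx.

For a sum/difference, combine absolute errors in quadrature:
  (δx_1)² = 100;  (δx_2)² = 6.76
δΔx = √(107) = 10.3 cm

10.3 cm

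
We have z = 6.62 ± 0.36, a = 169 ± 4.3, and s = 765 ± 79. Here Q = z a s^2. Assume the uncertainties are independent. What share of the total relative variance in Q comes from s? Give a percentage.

(δQ/Q)² = (1·δz/z)² + (1·δa/a)² + (2·δs/s)²
  z term: (1×0.0544)² = 0.00296
  a term: (1×0.0254)² = 0.000647
  s term: (2×0.103)² = 0.0427
Total = 0.0463. Share from s = 0.0427/0.0463 = 0.922.

92.2%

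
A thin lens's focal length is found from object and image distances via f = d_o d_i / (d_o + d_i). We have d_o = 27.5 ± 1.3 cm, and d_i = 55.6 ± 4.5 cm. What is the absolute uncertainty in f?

0.763 cm

∂f/∂d_o = (d_i/(d_o+d_i))² = 0.448;  ∂f/∂d_i = (d_o/(d_o+d_i))² = 0.110
δf = √((∂f/∂d_o · δd_o)² + (∂f/∂d_i · δd_i)²) = √(0.339 + 0.243) = 0.763 cm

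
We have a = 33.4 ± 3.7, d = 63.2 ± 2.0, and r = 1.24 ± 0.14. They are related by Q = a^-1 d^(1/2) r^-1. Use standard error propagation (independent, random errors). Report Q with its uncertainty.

0.192 ± 0.0305

Q is a product of powers, so relative uncertainties combine in quadrature:
  (-1·δa/a)² = (-1×0.111)² = 0.0123;  (½·δd/d)² = (0.5×0.0316)² = 0.000250;  (-1·δr/r)² = (-1×0.113)² = 0.0127
δQ/Q = √(0.0253) = 0.159
Q = 0.192, so δQ = 0.159 × 0.192 = 0.0305.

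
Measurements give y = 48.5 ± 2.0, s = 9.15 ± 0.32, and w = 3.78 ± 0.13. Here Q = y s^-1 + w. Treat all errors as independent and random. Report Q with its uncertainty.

Let p = y·s^-1 = 5.30. δp/p = √((1·δy/y)² + (-1·δs/s)²) = √(0.00170 + 0.00122) = 0.0541, so δp = 0.287.
Q = p + w: δQ = √(δp² + δw²) = √(0.0821 + 0.0169) = 0.315
Q = 9.08.

9.08 ± 0.315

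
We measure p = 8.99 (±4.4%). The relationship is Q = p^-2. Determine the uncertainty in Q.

0.00109

Relative error in a monomial: (δQ/Q)² = Σ (nᵢ · δxᵢ/xᵢ)².
  (-2·δp/p)² = (-2×0.0440)² = 0.00774
δQ/Q = √(0.00774) = 0.0880
Q = 0.0124, so δQ = 0.0880 × 0.0124 = 0.00109.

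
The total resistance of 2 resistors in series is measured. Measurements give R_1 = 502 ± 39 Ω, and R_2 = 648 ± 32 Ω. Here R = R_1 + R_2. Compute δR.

50.4 Ω

Each term contributes (cᵢ δxᵢ)² to (δR)²:
  (δR_1)² = 1520;  (δR_2)² = 1020
δR = √(2540) = 50.4 Ω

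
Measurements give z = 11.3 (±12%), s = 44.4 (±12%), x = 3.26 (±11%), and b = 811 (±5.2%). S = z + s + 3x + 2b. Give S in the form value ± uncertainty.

Sums and differences: (δS)² = Σ (cᵢ δxᵢ)².
  (δz)² = 1.84;  (δs)² = 28.4;  (3·δx)² = 1.16;  (2·δb)² = 7110
δS = √(7150) = 84.5
S = 1690.

1690 ± 84.5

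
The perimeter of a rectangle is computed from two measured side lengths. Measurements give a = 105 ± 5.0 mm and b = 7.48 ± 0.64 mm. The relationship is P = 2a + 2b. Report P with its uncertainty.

225 ± 10.1 mm

Sums and differences: (δP)² = Σ (cᵢ δxᵢ)².
  (2·δa)² = 100;  (2·δb)² = 1.64
δP = √(102) = 10.1 mm
P = 225 mm.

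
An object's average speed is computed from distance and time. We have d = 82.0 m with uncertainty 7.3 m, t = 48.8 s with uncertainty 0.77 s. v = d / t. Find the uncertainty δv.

Each factor contributes (exponent × relative error)² to (δv/v)²:
  (1·δd/d)² = (1×0.0890)² = 0.00793;  (-1·δt/t)² = (-1×0.0158)² = 0.000249
δv/v = √(0.00817) = 0.0904
v = 1.68 m/s, so δv = 0.0904 × 1.68 = 0.152 m/s.

0.152 m/s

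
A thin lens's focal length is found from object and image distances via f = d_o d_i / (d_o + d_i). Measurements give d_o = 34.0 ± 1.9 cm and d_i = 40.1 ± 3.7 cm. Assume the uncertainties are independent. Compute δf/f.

0.0520

∂f/∂d_o = (d_i/(d_o+d_i))² = 0.293;  ∂f/∂d_i = (d_o/(d_o+d_i))² = 0.211
δf = √((∂f/∂d_o · δd_o)² + (∂f/∂d_i · δd_i)²) = √(0.310 + 0.607) = 0.957 cm
f = 18.4 cm, so δf/f = 0.957/18.4 = 0.0520.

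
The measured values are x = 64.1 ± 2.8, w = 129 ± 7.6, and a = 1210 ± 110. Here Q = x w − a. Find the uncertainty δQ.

616

Let p = x·w = 8270. δp/p = √((1·δx/x)² + (1·δw/w)²) = √(0.00191 + 0.00347) = 0.0733, so δp = 606.
Q = p − a: δQ = √(δp² + δa²) = √(3.68e+05 + 12100) = 616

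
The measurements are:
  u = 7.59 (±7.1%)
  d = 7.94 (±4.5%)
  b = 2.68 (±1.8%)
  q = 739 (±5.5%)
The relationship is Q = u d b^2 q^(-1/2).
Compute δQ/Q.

0.0955

Each factor contributes (exponent × relative error)² to (δQ/Q)²:
  (1·δu/u)² = (1×0.0710)² = 0.00504;  (1·δd/d)² = (1×0.0450)² = 0.00202;  (2·δb/b)² = (2×0.0180)² = 0.00130;  (−½·δq/q)² = (-0.5×0.0550)² = 0.000756
δQ/Q = √(0.00912) = 0.0955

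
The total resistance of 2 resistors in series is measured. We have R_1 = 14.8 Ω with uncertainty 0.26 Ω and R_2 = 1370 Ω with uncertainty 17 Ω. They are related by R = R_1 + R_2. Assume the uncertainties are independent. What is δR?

17.0 Ω

Each term contributes (cᵢ δxᵢ)² to (δR)²:
  (δR_1)² = 0.0676;  (δR_2)² = 289
δR = √(289) = 17.0 Ω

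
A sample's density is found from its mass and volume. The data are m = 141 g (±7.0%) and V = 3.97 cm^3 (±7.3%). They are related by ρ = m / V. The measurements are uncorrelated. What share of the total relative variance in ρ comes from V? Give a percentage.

52.1%

(δρ/ρ)² = (1·δm/m)² + (-1·δV/V)²
  m term: (1×0.0700)² = 0.00490
  V term: (-1×0.0730)² = 0.00533
Total = 0.0102. Share from V = 0.00533/0.0102 = 0.521.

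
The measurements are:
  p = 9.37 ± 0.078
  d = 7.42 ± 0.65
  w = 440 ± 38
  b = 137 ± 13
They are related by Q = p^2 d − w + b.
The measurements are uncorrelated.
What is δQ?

Let h = p^2·d = 651. δh/h = √((2·δp/p)² + (1·δd/d)²) = √(0.000277 + 0.00767) = 0.0892, so δh = 58.1.
Q = h − w + b: δQ = √(δh² + δw² + δb²) = √(3370 + 1440 + 169) = 70.6

70.6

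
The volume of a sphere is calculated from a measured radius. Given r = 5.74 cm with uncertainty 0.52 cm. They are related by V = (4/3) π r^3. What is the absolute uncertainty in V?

215 cm^3

V ∝ r^3, so δV/V = |3| · δr/r = 3 × 0.0906 = 0.272.
V = 792 cm^3, so δV = 0.272 × 792 = 215 cm^3.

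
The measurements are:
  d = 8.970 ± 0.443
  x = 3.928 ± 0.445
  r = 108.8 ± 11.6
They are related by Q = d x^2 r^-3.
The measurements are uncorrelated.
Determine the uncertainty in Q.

Q is a product of powers, so relative uncertainties combine in quadrature:
  (1·δd/d)² = (1×0.0494)² = 0.00244;  (2·δx/x)² = (2×0.113)² = 0.0513;  (-3·δr/r)² = (-3×0.107)² = 0.102
δQ/Q = √(0.156) = 0.395
Q = 0.0001075, so δQ = 0.395 × 0.0001075 = 4.25e-05.

4.25e-05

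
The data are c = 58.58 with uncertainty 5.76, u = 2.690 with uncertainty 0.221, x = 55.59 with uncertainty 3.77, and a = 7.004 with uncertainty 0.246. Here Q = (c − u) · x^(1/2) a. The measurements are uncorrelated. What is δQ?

Let w = c − u = 55.89. δw = √(δc² + δu²) = √(33.2 + 0.0488) = 5.76, so δw/w = 0.103.
Q is then a monomial in w, x, a:
δQ/Q = √((δw/w)² + (½·δx/x)² + (1·δa/a)²) = √(0.0106 + 0.00115 + 0.00123) = 0.114
Q = 2919, so δQ = 0.114 × 2919 = 333.

333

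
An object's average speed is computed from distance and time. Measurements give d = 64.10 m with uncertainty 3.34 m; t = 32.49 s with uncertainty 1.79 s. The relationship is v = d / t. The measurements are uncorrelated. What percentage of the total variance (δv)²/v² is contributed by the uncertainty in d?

(δv/v)² = (1·δd/d)² + (-1·δt/t)²
  d term: (1×0.0521)² = 0.00272
  t term: (-1×0.0551)² = 0.00304
Total = 0.00575. Share from d = 0.00272/0.00575 = 0.472.

47.2%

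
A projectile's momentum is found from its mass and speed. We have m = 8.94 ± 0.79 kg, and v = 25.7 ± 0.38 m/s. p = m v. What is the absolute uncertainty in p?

Each factor contributes (exponent × relative error)² to (δp/p)²:
  (1·δm/m)² = (1×0.0884)² = 0.00781;  (1·δv/v)² = (1×0.0148)² = 0.000219
δp/p = √(0.00803) = 0.0896
p = 230 kg·m/s, so δp = 0.0896 × 230 = 20.6 kg·m/s.

20.6 kg·m/s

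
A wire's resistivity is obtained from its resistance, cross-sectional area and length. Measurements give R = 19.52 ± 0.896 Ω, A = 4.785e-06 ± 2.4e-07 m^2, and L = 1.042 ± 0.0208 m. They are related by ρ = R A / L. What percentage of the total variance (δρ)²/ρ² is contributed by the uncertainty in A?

(δρ/ρ)² = (1·δR/R)² + (1·δA/A)² + (-1·δL/L)²
  R term: (1×0.0459)² = 0.00211
  A term: (1×0.0502)² = 0.00252
  L term: (-1×0.0200)² = 0.000398
Total = 0.00502. Share from A = 0.00252/0.00502 = 0.501.

50.1%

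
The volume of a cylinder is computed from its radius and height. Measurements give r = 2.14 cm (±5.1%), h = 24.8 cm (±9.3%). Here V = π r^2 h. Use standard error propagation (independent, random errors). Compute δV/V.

0.138

Each factor contributes (exponent × relative error)² to (δV/V)²:
  (2·δr/r)² = (2×0.0510)² = 0.0104;  (1·δh/h)² = (1×0.0930)² = 0.00865
δV/V = √(0.0191) = 0.138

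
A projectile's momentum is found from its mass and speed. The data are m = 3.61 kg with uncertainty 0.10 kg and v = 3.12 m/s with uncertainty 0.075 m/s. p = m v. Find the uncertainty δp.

0.413 kg·m/s

Since p is a product/quotient, work with relative uncertainties:
  (1·δm/m)² = (1×0.0277)² = 0.000767;  (1·δv/v)² = (1×0.0240)² = 0.000578
δp/p = √(0.00135) = 0.0367
p = 11.3 kg·m/s, so δp = 0.0367 × 11.3 = 0.413 kg·m/s.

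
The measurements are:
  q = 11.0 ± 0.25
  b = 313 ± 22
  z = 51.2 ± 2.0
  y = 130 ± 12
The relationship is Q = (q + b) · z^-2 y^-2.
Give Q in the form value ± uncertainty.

Let u = q + b = 324. δu = √(δq² + δb²) = √(0.0625 + 484) = 22.0, so δu/u = 0.0679.
Q is then a monomial in u, z, y:
δQ/Q = √((δu/u)² + (-2·δz/z)² + (-2·δy/y)²) = √(0.00461 + 0.00610 + 0.0341) = 0.212
Q = 7.31e-06, so δQ = 0.212 × 7.31e-06 = 1.55e-06.

(7.31 ± 1.55) × 10^-6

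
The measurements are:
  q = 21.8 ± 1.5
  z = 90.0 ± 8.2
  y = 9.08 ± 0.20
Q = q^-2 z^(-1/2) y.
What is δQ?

Relative error in a monomial: (δQ/Q)² = Σ (nᵢ · δxᵢ/xᵢ)².
  (-2·δq/q)² = (-2×0.0688)² = 0.0189;  (−½·δz/z)² = (-0.5×0.0911)² = 0.00208;  (1·δy/y)² = (1×0.0220)² = 0.000485
δQ/Q = √(0.0215) = 0.147
Q = 0.00201, so δQ = 0.147 × 0.00201 = 0.000295.

0.000295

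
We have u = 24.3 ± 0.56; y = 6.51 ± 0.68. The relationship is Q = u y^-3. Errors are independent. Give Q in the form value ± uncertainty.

For a monomial Q ∝ u, y^-3, fractional errors add in quadrature:
  (1·δu/u)² = (1×0.0230)² = 0.000531;  (-3·δy/y)² = (-3×0.104)² = 0.0982
δQ/Q = √(0.0987) = 0.314
Q = 0.0881, so δQ = 0.314 × 0.0881 = 0.0277.

0.0881 ± 0.0277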